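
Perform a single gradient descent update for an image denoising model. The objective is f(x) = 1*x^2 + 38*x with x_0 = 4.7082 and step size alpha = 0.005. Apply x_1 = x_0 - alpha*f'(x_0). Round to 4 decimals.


We compute the gradient at x_0 and apply the update.
f'(x) = 2*x + 38
f'(4.7082) = 2*4.7082 + 38 = 47.4164
x_1 = 4.7082 - 0.005*47.4164 = 4.4711


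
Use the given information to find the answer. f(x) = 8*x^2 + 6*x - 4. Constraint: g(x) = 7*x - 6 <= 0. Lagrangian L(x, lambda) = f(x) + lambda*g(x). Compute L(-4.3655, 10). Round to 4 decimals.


Step 1: Evaluate f(x).
f(-4.3655) = 8*(-4.3655)^2 + 6*(-4.3655) - 4 = 122.2677
Step 2: Evaluate g(x).
g(-4.3655) = 7*-4.3655 - 6 = -36.5585
Step 3: Compute Lagrangian.
L = 122.2677 + 10*-36.5585 = -243.3173


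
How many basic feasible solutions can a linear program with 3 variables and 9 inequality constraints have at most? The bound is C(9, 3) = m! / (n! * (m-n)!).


Each vertex corresponds to some choice of n active constraints out of m, so the number of vertices is at most C(m, n) = m! / (n!(m-n)!).
m = 9, n = 3
Numerator: 9 * 8 * 7
Denominator: 3! = 6
C(9, 3) = 84


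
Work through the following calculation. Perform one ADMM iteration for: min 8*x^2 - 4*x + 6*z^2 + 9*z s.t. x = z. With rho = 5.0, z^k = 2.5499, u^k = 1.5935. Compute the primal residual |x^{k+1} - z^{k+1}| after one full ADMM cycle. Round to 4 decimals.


ADMM iteration with rho = 5.0, z^k = 2.5499, u^k = 1.5935
Step 1: x-update.
Minimize 8*x^2 - 4*x + (5.0/2)*(x - 2.5499 + 1.5935)^2
FOC: (2*8 + 5.0)*x = 4 + 5.0*(2.5499 - 1.5935)
x^{k+1} = 0.4182
Step 2: z-update.
Minimize 6*z^2 + 9*z + (5.0/2)*(0.4182 - z + 1.5935)^2
FOC: (2*6 + 5.0)*z = -9 + 5.0*(0.4182 + 1.5935)
z^{k+1} = 0.0623
Step 3: u-update.
u^{k+1} = 1.5935 + 0.4182 - 0.0623 = 1.9494
Step 4: Primal residual = |0.4182 - 0.0623| = 0.3559


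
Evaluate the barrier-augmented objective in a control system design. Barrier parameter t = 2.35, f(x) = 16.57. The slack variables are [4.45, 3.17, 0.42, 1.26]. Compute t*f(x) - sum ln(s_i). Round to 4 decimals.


Step 1: Compute log-barrier.
ln values: [1.4929, 1.1537, -0.8675, 0.2311]
phi = -(1.4929 + 1.1537 - 0.8675 + 0.2311) = -2.0102
Step 2: Compute augmented objective.
t*f(x) = 2.35*16.57 = 38.9395
Total = 38.9395 - 2.0102 = 36.9293


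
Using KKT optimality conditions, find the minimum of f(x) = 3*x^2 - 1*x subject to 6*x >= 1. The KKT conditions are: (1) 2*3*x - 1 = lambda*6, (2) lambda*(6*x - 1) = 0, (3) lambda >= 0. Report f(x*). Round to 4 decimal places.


Step 1: Try lambda = 0 (constraint inactive).
Stationarity: 2*3*x - 1 = 0
x* = 1/(2*3) = 1/6 = 0.1667 (rounded; the exact value 1/6 is used below)
Check constraint: 6*0.1667 = 1.0002 >= 1 -- satisfied.
Step 2: Compute optimal value.
f(x*) = 3*(1/6)^2 - 1*(1/6) = -0.0833


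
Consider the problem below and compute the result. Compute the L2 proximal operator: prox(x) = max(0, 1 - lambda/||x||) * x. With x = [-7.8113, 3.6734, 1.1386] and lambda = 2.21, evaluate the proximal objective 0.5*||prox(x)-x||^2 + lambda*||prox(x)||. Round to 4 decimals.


Step 1: Compute ||x||.
||x|| = 8.7067
Step 2: Compute scaling factor.
scale = max(0, 1 - 2.21/8.7067) = 0.7462
Step 3: prox(x) = [-5.8286, 2.741, 0.8496]
||prox(x)|| = 6.4967
Step 4: Proximal objective.
0.5*||prox-x||^2 = 2.4421
lambda*||prox|| = 14.3577
Total = 16.7998


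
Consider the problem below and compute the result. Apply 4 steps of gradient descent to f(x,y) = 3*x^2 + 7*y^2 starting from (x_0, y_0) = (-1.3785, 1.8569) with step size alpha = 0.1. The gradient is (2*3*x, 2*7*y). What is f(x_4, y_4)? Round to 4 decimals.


Gradient descent on f(x,y) = 3*x^2 + 7*y^2.
Starting point: (-1.3785, 1.8569), alpha = 0.1
Step 1: grad_x = 2*3*-1.3785 = -8.271, grad_y = 2*7*1.8569 = 25.9966
  x_1 = -1.3785 - 0.1*-8.271 = -0.5514
  y_1 = 1.8569 - 0.1*25.9966 = -0.7428
Step 2: grad_x = 2*3*-0.5514 = -3.3084, grad_y = 2*7*-0.7428 = -10.3986
  x_2 = -0.5514 - 0.1*-3.3084 = -0.2206
  y_2 = -0.7428 - 0.1*-10.3986 = 0.2971
Step 3: grad_x = 2*3*-0.2206 = -1.3234, grad_y = 2*7*0.2971 = 4.1595
  x_3 = -0.2206 - 0.1*-1.3234 = -0.0882
  y_3 = 0.2971 - 0.1*4.1595 = -0.1188
Step 4: grad_x = 2*3*-0.0882 = -0.5293, grad_y = 2*7*-0.1188 = -1.6638
  x_4 = -0.0882 - 0.1*-0.5293 = -0.0353
  y_4 = -0.1188 - 0.1*-1.6638 = 0.0475
f(-0.0353, 0.0475) = 3*(-0.0353)^2 + 7*0.0475^2 = 0.0196


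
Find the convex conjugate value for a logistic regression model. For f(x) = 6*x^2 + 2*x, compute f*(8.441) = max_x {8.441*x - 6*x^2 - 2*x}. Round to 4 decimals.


f*(y) = sup_x {y*x - a*x^2 - b*x} = sup_x {(y-b)*x - a*x^2}
FOC: (y - b) - 2a*x = 0 => x* = (y - b)/(2a)
x* = (8.441 - 2)/(2*6) = 0.5368
f*(8.441) = (y-b)^2/(4a) = (8.441 - 2)^2/(4*6)
= 41.4865/24 = 1.7286


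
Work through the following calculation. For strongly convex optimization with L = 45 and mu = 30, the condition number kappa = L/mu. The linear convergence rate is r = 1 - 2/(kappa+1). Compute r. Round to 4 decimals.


Step 1: Compute the condition number.
kappa = L/mu = 45/30 = 1.5
Step 2: Compute the convergence rate.
r = 1 - 2/(kappa + 1) = 1 - 2*mu/(L + mu) = (L - mu)/(L + mu) = 15/75 = 0.2


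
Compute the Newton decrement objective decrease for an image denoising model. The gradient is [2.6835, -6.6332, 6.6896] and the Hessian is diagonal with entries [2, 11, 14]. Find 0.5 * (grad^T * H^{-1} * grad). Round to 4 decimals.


Step 1: H is diagonal, so H^(-1) * g = [1.3418, -0.603, 0.4778].
Step 2: g^T H^(-1) g = sum_i g_i^2 / H_ii
  = (2.6835)^2/2 + (-6.6332)^2/11 + (6.6896)^2/14
  = 3.6006 + 3.9999 + 3.1965 = 10.797
Step 3: Objective decrease = 0.5 * g^T H^(-1) g = 5.3985


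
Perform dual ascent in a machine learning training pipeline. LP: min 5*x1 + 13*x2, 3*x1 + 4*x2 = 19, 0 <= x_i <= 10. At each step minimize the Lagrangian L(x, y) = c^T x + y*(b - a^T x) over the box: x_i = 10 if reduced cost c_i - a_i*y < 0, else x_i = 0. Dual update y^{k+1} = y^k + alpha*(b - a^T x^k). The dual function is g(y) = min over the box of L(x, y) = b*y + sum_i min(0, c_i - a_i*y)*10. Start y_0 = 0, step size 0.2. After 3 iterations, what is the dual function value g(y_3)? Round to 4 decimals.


Dual ascent for LP: min 5*x1 + 13*x2, 3*x1 + 4*x2 = 19, 0 <= x_i <= 10
Step 1: y^k = 0.0, reduced costs: (5.0, 13.0)
  x^k = (0.0, 0.0), subgradient = b - a^T x = 19.0
  y^{k+1} = 0.0 + 0.2*19.0 = 3.8
Step 2: y^k = 3.8, reduced costs: (-6.4, -2.2)
  x^k = (10.0, 10.0), subgradient = b - a^T x = -51.0
  y^{k+1} = 3.8 + 0.2*-51.0 = -6.4
Step 3: y^k = -6.4, reduced costs: (24.2, 38.6)
  x^k = (0.0, 0.0), subgradient = b - a^T x = 19.0
  y^{k+1} = -6.4 + 0.2*19.0 = -2.6
Dual objective at y_3 = -2.6: reduced costs (12.8, 23.4), box minimizer x = (0.0, 0.0)
g(y_3) = b*y + (c1 - a1*y)*x1 + (c2 - a2*y)*x2 = 19*(-2.6) + 12.8*0.0 + 23.4*0.0 = -49.4 + 0.0 + 0.0 = -49.4


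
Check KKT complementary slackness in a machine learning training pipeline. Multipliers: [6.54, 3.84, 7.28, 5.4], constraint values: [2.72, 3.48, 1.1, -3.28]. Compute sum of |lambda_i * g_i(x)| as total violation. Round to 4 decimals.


KKT complementary slackness check:
lambda_1 * g_1 = 6.54 * 2.72 = 17.7888
lambda_2 * g_2 = 3.84 * 3.48 = 13.3632
lambda_3 * g_3 = 7.28 * 1.1 = 8.008
lambda_4 * g_4 = 5.4 * -3.28 = -17.712
Total violation = 17.7888 + 13.3632 + 8.008 + 17.712 = 56.872


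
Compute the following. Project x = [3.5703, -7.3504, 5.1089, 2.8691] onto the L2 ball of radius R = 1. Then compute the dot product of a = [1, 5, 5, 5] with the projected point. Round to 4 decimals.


Step 1: Compute ||x|| (intermediates to 6 decimals).
||x|| = sqrt(3.5703^2 + (-7.3504)^2 + 5.1089^2 + 2.8691^2) = 10.055248
Step 2: Project.
Since ||x|| > R, scale = R/||x|| = 1/10.055248 = 0.099451, proj(x) = scale * x
proj(x) = [0.35507, -0.731005, 0.508085, 0.285335]
Step 3: Dot product.
a^T * proj(x) = 1*0.35507 + 5*(-0.731005) + 5*0.508085 + 5*0.285335 = 0.6671


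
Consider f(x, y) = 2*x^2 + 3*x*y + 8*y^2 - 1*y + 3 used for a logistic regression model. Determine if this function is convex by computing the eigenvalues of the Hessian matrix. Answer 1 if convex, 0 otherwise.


The Hessian of f(x,y) = 2*x^2 + 3*x*y + 8*y^2 - 1*y + 3 is:
H = [[4, 3], [3, 16]]
Trace = 4 + 16 = 20
Determinant = 4*16 - (3)^2 = 55
Discriminant = (20)^2 - 4*55 = 180.0
Eigenvalues: lambda_1 = 3.2918, lambda_2 = 16.7082
The function is convex.

1


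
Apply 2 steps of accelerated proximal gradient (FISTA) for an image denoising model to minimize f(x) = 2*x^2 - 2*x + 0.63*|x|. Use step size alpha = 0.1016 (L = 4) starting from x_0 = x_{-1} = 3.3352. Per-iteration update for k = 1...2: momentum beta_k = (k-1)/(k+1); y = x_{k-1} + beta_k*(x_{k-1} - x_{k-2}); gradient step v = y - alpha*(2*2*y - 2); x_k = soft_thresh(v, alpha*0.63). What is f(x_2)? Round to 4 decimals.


FISTA on f(x) = 2*x^2 - 2*x + 0.63*|x|
L = 4, alpha = 0.1016
Iteration 1: beta = 0.0, y = 3.3352 + 0.0*(3.3352 - 3.3352) = 3.3352
  grad(y) = 11.3408, v = y - alpha*grad = 2.183
  prox(v) = soft_thresh(2.183, 0.064) = 2.119
Iteration 2: beta = 0.3333, y = 2.119 + 0.3333*(2.119 - 3.3352) = 1.7136
  grad(y) = 4.8542, v = y - alpha*grad = 1.2204
  prox(v) = soft_thresh(1.2204, 0.064) = 1.1564
f(x_2) = 2*1.1564^2 - 2*1.1564 + 0.63*|1.1564| = 1.0901


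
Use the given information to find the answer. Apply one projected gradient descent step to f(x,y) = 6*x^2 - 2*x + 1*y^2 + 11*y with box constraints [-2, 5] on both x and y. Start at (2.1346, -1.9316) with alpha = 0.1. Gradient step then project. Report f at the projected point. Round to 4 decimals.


Step 1: Compute gradient at (2.1346, -1.9316).
grad_x = 2*6*2.1346 - 2 = 23.6152
grad_y = 2*1*-1.9316 + 11 = 7.1368
Step 2: Gradient step.
x_raw = 2.1346 - 0.1*23.6152 = -0.2269
y_raw = -1.9316 - 0.1*7.1368 = -2.6453
Step 3: Project onto [-2, 5].
x_proj = clip(-0.2269) = -0.2269
y_proj = clip(-2.6453) = -2.0
Step 4: Evaluate f.
f(-0.2269, -2.0) = -17.2372


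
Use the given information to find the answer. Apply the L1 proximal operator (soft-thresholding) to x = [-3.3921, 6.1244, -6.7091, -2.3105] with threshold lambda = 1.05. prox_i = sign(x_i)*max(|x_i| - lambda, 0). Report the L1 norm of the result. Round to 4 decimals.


Soft-thresholding with lambda = 1.05:
prox(-3.3921) = sign(-3.3921)*max(|-3.3921| - 1.05, 0) = -2.3421
prox(6.1244) = sign(6.1244)*max(|6.1244| - 1.05, 0) = 5.0744
prox(-6.7091) = sign(-6.7091)*max(|-6.7091| - 1.05, 0) = -5.6591
prox(-2.3105) = sign(-2.3105)*max(|-2.3105| - 1.05, 0) = -1.2605
prox(x) = [-2.3421, 5.0744, -5.6591, -1.2605]
||prox(x)||_1 = 2.3421 + 5.0744 + 5.6591 + 1.2605 = 14.3361


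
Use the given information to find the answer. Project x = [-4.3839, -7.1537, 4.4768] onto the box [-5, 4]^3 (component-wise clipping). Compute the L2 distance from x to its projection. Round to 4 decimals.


Project each component onto [-5, 4].
clip(-4.3839) = -4.3839, clip(-7.1537) = -5.0, clip(4.4768) = 4.0
Projection = [-4.3839, -5.0, 4.0]
Squared diffs: [0.0, 4.6384, 0.2273]
Distance = sqrt(4.8657) = 2.2058


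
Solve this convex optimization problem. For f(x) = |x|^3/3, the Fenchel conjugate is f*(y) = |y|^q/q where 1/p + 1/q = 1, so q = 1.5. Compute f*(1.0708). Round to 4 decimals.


The conjugate exponent q satisfies 1/p + 1/q = 1.
p = 3, so q = 3/(3 - 1) = 1.5
|y|^q = 1.0708^1.5 = 1.1081
f*(1.0708) = 1.1081 / 1.5 = 0.7387


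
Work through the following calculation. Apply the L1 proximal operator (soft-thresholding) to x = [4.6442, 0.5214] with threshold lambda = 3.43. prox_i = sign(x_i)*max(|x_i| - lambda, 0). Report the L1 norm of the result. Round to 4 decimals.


Soft-thresholding with lambda = 3.43:
prox(4.6442) = sign(4.6442)*max(|4.6442| - 3.43, 0) = 1.2142
prox(0.5214) = sign(0.5214)*max(|0.5214| - 3.43, 0) = 0.0
prox(x) = [1.2142, 0.0]
||prox(x)||_1 = 1.2142 + 0.0 = 1.2142


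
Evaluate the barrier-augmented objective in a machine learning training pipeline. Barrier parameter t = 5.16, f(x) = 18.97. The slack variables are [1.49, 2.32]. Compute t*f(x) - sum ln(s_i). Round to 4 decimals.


Step 1: Compute log-barrier.
ln values: [0.3988, 0.8416]
phi = -(0.3988 + 0.8416) = -1.2403
Step 2: Compute augmented objective.
t*f(x) = 5.16*18.97 = 97.8852
Total = 97.8852 - 1.2403 = 96.6449


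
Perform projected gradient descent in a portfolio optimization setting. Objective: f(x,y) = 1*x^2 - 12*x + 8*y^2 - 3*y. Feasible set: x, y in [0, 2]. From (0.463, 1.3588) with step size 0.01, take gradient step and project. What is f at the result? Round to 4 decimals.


Step 1: Compute gradient at (0.463, 1.3588).
grad_x = 2*1*0.463 - 12 = -11.074
grad_y = 2*8*1.3588 - 3 = 18.7408
Step 2: Gradient step.
x_raw = 0.463 - 0.01*-11.074 = 0.5737
y_raw = 1.3588 - 0.01*18.7408 = 1.1714
Step 3: Project onto [0, 2].
x_proj = clip(0.5737) = 0.5737
y_proj = clip(1.1714) = 1.1714
Step 4: Evaluate f.
f(0.5737, 1.1714) = 0.9074


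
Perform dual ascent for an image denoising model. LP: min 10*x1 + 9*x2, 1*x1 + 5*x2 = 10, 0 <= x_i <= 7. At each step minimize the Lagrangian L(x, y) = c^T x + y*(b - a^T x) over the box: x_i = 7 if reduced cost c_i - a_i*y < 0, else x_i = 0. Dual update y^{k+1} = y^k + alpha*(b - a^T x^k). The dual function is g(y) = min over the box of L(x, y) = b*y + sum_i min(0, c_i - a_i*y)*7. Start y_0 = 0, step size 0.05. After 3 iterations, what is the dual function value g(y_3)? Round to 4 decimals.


Dual ascent for LP: min 10*x1 + 9*x2, 1*x1 + 5*x2 = 10, 0 <= x_i <= 7
Step 1: y^k = 0.0, reduced costs: (10.0, 9.0)
  x^k = (0.0, 0.0), subgradient = b - a^T x = 10.0
  y^{k+1} = 0.0 + 0.05*10.0 = 0.5
Step 2: y^k = 0.5, reduced costs: (9.5, 6.5)
  x^k = (0.0, 0.0), subgradient = b - a^T x = 10.0
  y^{k+1} = 0.5 + 0.05*10.0 = 1.0
Step 3: y^k = 1.0, reduced costs: (9.0, 4.0)
  x^k = (0.0, 0.0), subgradient = b - a^T x = 10.0
  y^{k+1} = 1.0 + 0.05*10.0 = 1.5
Dual objective at y_3 = 1.5: reduced costs (8.5, 1.5), box minimizer x = (0.0, 0.0)
g(y_3) = b*y + (c1 - a1*y)*x1 + (c2 - a2*y)*x2 = 10*1.5 + 8.5*0.0 + 1.5*0.0 = 15.0 + 0.0 + 0.0 = 15.0


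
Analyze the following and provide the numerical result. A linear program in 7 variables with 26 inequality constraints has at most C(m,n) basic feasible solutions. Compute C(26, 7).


Each vertex corresponds to some choice of n active constraints out of m, so the number of vertices is at most C(m, n) = m! / (n!(m-n)!).
m = 26, n = 7
Numerator: 26 * 25 * 24 * 23 * 22 * 21 * 20
Denominator: 7! = 5040
C(26, 7) = 657800


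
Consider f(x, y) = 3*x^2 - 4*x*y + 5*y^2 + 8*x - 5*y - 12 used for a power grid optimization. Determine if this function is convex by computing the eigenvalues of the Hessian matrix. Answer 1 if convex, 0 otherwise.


The Hessian of f(x,y) = 3*x^2 - 4*x*y + 5*y^2 + 8*x - 5*y - 12 is:
H = [[6, -4], [-4, 10]]
Trace = 6 + 10 = 16
Determinant = 6*10 - (-4)^2 = 44
Discriminant = (16)^2 - 4*44 = 80.0
Eigenvalues: lambda_1 = 3.5279, lambda_2 = 12.4721
The function is convex.

1


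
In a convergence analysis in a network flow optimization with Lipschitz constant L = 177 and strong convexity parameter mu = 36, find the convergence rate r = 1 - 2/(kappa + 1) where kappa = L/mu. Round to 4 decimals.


Step 1: Compute the condition number.
kappa = L/mu = 177/36 = 4.9167
Step 2: Compute the convergence rate.
r = 1 - 2/(kappa + 1) = 1 - 2*mu/(L + mu) = (L - mu)/(L + mu) = 141/213 = 0.662


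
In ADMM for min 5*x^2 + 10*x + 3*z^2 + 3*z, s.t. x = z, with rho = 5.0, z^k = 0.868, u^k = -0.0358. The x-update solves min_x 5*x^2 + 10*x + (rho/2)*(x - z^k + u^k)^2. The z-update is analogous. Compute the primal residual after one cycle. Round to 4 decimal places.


ADMM iteration with rho = 5.0, z^k = 0.868, u^k = -0.0358
Step 1: x-update.
Minimize 5*x^2 + 10*x + (5.0/2)*(x - 0.868 - 0.0358)^2
FOC: (2*5 + 5.0)*x = -10 + 5.0*(0.868 + 0.0358)
x^{k+1} = -0.3654
Step 2: z-update.
Minimize 3*z^2 + 3*z + (5.0/2)*(-0.3654 - z - 0.0358)^2
FOC: (2*3 + 5.0)*z = -3 + 5.0*(-0.3654 - 0.0358)
z^{k+1} = -0.4551
Step 3: u-update.
u^{k+1} = -0.0358 - 0.3654 + 0.4551 = 0.0539
Step 4: Primal residual = |-0.3654 + 0.4551| = 0.0897


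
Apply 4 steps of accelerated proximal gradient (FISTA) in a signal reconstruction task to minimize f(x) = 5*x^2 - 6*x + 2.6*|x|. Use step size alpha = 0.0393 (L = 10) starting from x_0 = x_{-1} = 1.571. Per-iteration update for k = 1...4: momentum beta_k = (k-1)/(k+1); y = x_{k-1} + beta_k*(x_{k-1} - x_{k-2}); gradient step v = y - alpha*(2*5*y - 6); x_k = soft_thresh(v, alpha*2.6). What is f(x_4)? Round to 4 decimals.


FISTA on f(x) = 5*x^2 - 6*x + 2.6*|x|
L = 10, alpha = 0.0393
Iteration 1: beta = 0.0, y = 1.571 + 0.0*(1.571 - 1.571) = 1.571
  grad(y) = 9.71, v = y - alpha*grad = 1.1894
  prox(v) = soft_thresh(1.1894, 0.1022) = 1.0872
Iteration 2: beta = 0.3333, y = 1.0872 + 0.3333*(1.0872 - 1.571) = 0.926
  grad(y) = 3.2596, v = y - alpha*grad = 0.7979
  prox(v) = soft_thresh(0.7979, 0.1022) = 0.6957
Iteration 3: beta = 0.5, y = 0.6957 + 0.5*(0.6957 - 1.0872) = 0.4999
  grad(y) = -1.001, v = y - alpha*grad = 0.5392
  prox(v) = soft_thresh(0.5392, 0.1022) = 0.4371
Iteration 4: beta = 0.6, y = 0.4371 + 0.6*(0.4371 - 0.6957) = 0.2819
  grad(y) = -3.1811, v = y - alpha*grad = 0.4069
  prox(v) = soft_thresh(0.4069, 0.1022) = 0.3047
f(x_4) = 5*0.3047^2 - 6*0.3047 + 2.6*|0.3047| = -0.5718


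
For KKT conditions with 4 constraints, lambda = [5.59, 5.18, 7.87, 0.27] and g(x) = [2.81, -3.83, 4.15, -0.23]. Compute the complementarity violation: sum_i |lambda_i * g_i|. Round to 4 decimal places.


KKT complementary slackness check:
lambda_1 * g_1 = 5.59 * 2.81 = 15.7079
lambda_2 * g_2 = 5.18 * -3.83 = -19.8394
lambda_3 * g_3 = 7.87 * 4.15 = 32.6605
lambda_4 * g_4 = 0.27 * -0.23 = -0.0621
Total violation = 15.7079 + 19.8394 + 32.6605 + 0.0621 = 68.2699


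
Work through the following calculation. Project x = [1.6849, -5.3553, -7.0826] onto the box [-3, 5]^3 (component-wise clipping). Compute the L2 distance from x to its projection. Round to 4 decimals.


Project each component onto [-3, 5].
clip(1.6849) = 1.6849, clip(-5.3553) = -3.0, clip(-7.0826) = -3.0
Projection = [1.6849, -3.0, -3.0]
Squared diffs: [0.0, 5.5474, 16.6676]
Distance = sqrt(22.215) = 4.7133


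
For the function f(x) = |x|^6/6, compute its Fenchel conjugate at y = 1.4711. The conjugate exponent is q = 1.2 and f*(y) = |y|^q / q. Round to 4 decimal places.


The conjugate exponent q satisfies 1/p + 1/q = 1.
p = 6, so q = 6/(6 - 1) = 1.2
|y|^q = 1.4711^1.2 = 1.5892
f*(1.4711) = 1.5892 / 1.2 = 1.3243


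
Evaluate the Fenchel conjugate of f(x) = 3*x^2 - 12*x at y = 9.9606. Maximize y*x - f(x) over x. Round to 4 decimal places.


f*(y) = sup_x {y*x - a*x^2 - b*x} = sup_x {(y-b)*x - a*x^2}
FOC: (y - b) - 2a*x = 0 => x* = (y - b)/(2a)
x* = (9.9606 + 12)/(2*3) = 3.6601
f*(9.9606) = (y-b)^2/(4a) = (9.9606 + 12)^2/(4*3)
= 482.268/12 = 40.189


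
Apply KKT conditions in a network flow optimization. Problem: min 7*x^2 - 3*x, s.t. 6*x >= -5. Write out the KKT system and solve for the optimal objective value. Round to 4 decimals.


Step 1: Try lambda = 0 (constraint inactive).
Stationarity: 2*7*x - 3 = 0
x* = 3/(2*7) = 3/14 = 0.2143 (rounded; the exact value 3/14 is used below)
Check constraint: 6*0.2143 = 1.2858 >= -5 -- satisfied.
Step 2: Compute optimal value.
f(x*) = 7*(3/14)^2 - 3*(3/14) = -0.3214


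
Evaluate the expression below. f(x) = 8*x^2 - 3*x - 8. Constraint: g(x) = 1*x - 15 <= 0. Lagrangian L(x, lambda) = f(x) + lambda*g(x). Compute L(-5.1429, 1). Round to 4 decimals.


Step 1: Evaluate f(x).
f(-5.1429) = 8*(-5.1429)^2 - 3*(-5.1429) - 8 = 219.0241
Step 2: Evaluate g(x).
g(-5.1429) = 1*-5.1429 - 15 = -20.1429
Step 3: Compute Lagrangian.
L = 219.0241 + 1*-20.1429 = 198.8812


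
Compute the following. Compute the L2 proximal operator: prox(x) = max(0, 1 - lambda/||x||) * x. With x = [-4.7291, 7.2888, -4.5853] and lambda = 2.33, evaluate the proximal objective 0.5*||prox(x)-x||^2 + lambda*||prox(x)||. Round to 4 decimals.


Step 1: Compute ||x||.
||x|| = 9.8243
Step 2: Compute scaling factor.
scale = max(0, 1 - 2.33/9.8243) = 0.7628
Step 3: prox(x) = [-3.6075, 5.5601, -3.4978]
||prox(x)|| = 7.4943
Step 4: Proximal objective.
0.5*||prox-x||^2 = 2.7145
lambda*||prox|| = 17.4617
Total = 20.1761


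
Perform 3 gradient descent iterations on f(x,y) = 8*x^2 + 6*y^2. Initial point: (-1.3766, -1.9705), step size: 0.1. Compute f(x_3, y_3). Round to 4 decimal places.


Gradient descent on f(x,y) = 8*x^2 + 6*y^2.
Starting point: (-1.3766, -1.9705), alpha = 0.1
Step 1: grad_x = 2*8*-1.3766 = -22.0256, grad_y = 2*6*-1.9705 = -23.646
  x_1 = -1.3766 - 0.1*-22.0256 = 0.826
  y_1 = -1.9705 - 0.1*-23.646 = 0.3941
Step 2: grad_x = 2*8*0.826 = 13.2154, grad_y = 2*6*0.3941 = 4.7292
  x_2 = 0.826 - 0.1*13.2154 = -0.4956
  y_2 = 0.3941 - 0.1*4.7292 = -0.0788
Step 3: grad_x = 2*8*-0.4956 = -7.9292, grad_y = 2*6*-0.0788 = -0.9458
  x_3 = -0.4956 - 0.1*-7.9292 = 0.2973
  y_3 = -0.0788 - 0.1*-0.9458 = 0.0158
f(0.2973, 0.0158) = 8*0.2973^2 + 6*0.0158^2 = 0.7088


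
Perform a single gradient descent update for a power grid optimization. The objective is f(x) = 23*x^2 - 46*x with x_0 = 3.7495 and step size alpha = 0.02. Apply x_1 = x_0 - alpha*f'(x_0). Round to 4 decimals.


We compute the gradient at x_0 and apply the update.
f'(x) = 46*x - 46
f'(3.7495) = 46*3.7495 - 46 = 126.477
x_1 = 3.7495 - 0.02*126.477 = 1.22


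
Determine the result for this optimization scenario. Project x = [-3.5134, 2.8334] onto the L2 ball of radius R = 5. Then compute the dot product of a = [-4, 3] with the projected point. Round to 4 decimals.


Step 1: Compute ||x|| (intermediates to 6 decimals).
||x|| = sqrt((-3.5134)^2 + 2.8334^2) = 4.51355
Step 2: Project.
Since ||x|| <= R, proj = x (no scaling needed).
proj(x) = [-3.5134, 2.8334]
Step 3: Dot product.
a^T * proj(x) = -4*(-3.5134) + 3*2.8334 = 22.5538


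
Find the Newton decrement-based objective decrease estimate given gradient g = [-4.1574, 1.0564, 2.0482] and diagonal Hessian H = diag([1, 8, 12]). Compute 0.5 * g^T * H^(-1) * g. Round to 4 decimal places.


Step 1: H is diagonal, so H^(-1) * g = [-4.1574, 0.1321, 0.1707].
Step 2: g^T H^(-1) g = sum_i g_i^2 / H_ii
  = (-4.1574)^2/1 + (1.0564)^2/8 + (2.0482)^2/12
  = 17.284 + 0.1395 + 0.3496 = 17.7731
Step 3: Objective decrease = 0.5 * g^T H^(-1) g = 8.8865


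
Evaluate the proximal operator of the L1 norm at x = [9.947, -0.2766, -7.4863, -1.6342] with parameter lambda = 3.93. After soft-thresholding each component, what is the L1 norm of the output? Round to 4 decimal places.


Soft-thresholding with lambda = 3.93:
prox(9.947) = sign(9.947)*max(|9.947| - 3.93, 0) = 6.017
prox(-0.2766) = sign(-0.2766)*max(|-0.2766| - 3.93, 0) = 0.0
prox(-7.4863) = sign(-7.4863)*max(|-7.4863| - 3.93, 0) = -3.5563
prox(-1.6342) = sign(-1.6342)*max(|-1.6342| - 3.93, 0) = 0.0
prox(x) = [6.017, 0.0, -3.5563, 0.0]
||prox(x)||_1 = 6.017 + 0.0 + 3.5563 + 0.0 = 9.5733


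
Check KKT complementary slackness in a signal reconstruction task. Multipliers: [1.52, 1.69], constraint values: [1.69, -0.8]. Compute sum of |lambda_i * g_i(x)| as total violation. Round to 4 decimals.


KKT complementary slackness check:
lambda_1 * g_1 = 1.52 * 1.69 = 2.5688
lambda_2 * g_2 = 1.69 * -0.8 = -1.352
Total violation = 2.5688 + 1.352 = 3.9208


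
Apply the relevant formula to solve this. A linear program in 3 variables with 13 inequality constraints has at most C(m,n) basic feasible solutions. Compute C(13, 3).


Each vertex corresponds to some choice of n active constraints out of m, so the number of vertices is at most C(m, n) = m! / (n!(m-n)!).
m = 13, n = 3
Numerator: 13 * 12 * 11
Denominator: 3! = 6
C(13, 3) = 286


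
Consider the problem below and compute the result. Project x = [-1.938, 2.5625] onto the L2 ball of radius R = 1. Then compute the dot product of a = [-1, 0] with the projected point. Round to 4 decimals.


Step 1: Compute ||x|| (intermediates to 6 decimals).
||x|| = sqrt((-1.938)^2 + 2.5625^2) = 3.212826
Step 2: Project.
Since ||x|| > R, scale = R/||x|| = 1/3.212826 = 0.311252, proj(x) = scale * x
proj(x) = [-0.603206, 0.797583]
Step 3: Dot product.
a^T * proj(x) = -1*(-0.603206) + 0*0.797583 = 0.6032


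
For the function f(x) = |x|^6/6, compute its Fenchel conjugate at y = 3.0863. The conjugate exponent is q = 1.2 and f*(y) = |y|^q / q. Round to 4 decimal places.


The conjugate exponent q satisfies 1/p + 1/q = 1.
p = 6, so q = 6/(6 - 1) = 1.2
|y|^q = 3.0863^1.2 = 3.8666
f*(3.0863) = 3.8666 / 1.2 = 3.2221


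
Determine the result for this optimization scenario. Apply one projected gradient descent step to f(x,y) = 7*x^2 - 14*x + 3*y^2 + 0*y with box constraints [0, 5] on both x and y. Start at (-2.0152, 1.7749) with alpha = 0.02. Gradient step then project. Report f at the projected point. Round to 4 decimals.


Step 1: Compute gradient at (-2.0152, 1.7749).
grad_x = 2*7*-2.0152 - 14 = -42.2128
grad_y = 2*3*1.7749 + 0 = 10.6494
Step 2: Gradient step.
x_raw = -2.0152 - 0.02*-42.2128 = -1.1709
y_raw = 1.7749 - 0.02*10.6494 = 1.5619
Step 3: Project onto [0, 5].
x_proj = clip(-1.1709) = 0.0
y_proj = clip(1.5619) = 1.5619
Step 4: Evaluate f.
f(0.0, 1.5619) = 7.3187


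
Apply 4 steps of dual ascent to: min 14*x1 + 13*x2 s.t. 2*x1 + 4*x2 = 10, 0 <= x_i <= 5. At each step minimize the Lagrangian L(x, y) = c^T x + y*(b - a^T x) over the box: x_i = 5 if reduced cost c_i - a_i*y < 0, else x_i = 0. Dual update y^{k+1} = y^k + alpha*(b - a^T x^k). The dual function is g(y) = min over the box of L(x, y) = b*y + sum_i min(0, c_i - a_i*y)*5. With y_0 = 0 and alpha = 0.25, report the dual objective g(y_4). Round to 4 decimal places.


Dual ascent for LP: min 14*x1 + 13*x2, 2*x1 + 4*x2 = 10, 0 <= x_i <= 5
Step 1: y^k = 0.0, reduced costs: (14.0, 13.0)
  x^k = (0.0, 0.0), subgradient = b - a^T x = 10.0
  y^{k+1} = 0.0 + 0.25*10.0 = 2.5
Step 2: y^k = 2.5, reduced costs: (9.0, 3.0)
  x^k = (0.0, 0.0), subgradient = b - a^T x = 10.0
  y^{k+1} = 2.5 + 0.25*10.0 = 5.0
Step 3: y^k = 5.0, reduced costs: (4.0, -7.0)
  x^k = (0.0, 5.0), subgradient = b - a^T x = -10.0
  y^{k+1} = 5.0 + 0.25*-10.0 = 2.5
Step 4: y^k = 2.5, reduced costs: (9.0, 3.0)
  x^k = (0.0, 0.0), subgradient = b - a^T x = 10.0
  y^{k+1} = 2.5 + 0.25*10.0 = 5.0
Dual objective at y_4 = 5.0: reduced costs (4.0, -7.0), box minimizer x = (0.0, 5.0)
g(y_4) = b*y + (c1 - a1*y)*x1 + (c2 - a2*y)*x2 = 10*5.0 + 4.0*0.0 + (-7.0)*5.0 = 50.0 + 0.0 - 35.0 = 15.0


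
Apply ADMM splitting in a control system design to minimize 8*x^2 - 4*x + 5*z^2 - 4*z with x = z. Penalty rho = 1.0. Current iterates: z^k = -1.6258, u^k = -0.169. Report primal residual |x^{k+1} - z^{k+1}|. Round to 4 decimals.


ADMM iteration with rho = 1.0, z^k = -1.6258, u^k = -0.169
Step 1: x-update.
Minimize 8*x^2 - 4*x + (1.0/2)*(x + 1.6258 - 0.169)^2
FOC: (2*8 + 1.0)*x = 4 + 1.0*(-1.6258 + 0.169)
x^{k+1} = 0.1496
Step 2: z-update.
Minimize 5*z^2 - 4*z + (1.0/2)*(0.1496 - z - 0.169)^2
FOC: (2*5 + 1.0)*z = 4 + 1.0*(0.1496 - 0.169)
z^{k+1} = 0.3619
Step 3: u-update.
u^{k+1} = -0.169 + 0.1496 - 0.3619 = -0.3813
Step 4: Primal residual = |0.1496 - 0.3619| = 0.2123


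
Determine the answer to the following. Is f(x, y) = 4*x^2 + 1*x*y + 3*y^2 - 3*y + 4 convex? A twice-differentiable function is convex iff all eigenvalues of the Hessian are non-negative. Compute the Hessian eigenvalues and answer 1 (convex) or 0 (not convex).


The Hessian of f(x,y) = 4*x^2 + 1*x*y + 3*y^2 - 3*y + 4 is:
H = [[8, 1], [1, 6]]
Trace = 8 + 6 = 14
Determinant = 8*6 - (1)^2 = 47
Discriminant = (14)^2 - 4*47 = 8.0
Eigenvalues: lambda_1 = 5.5858, lambda_2 = 8.4142
The function is convex.

1


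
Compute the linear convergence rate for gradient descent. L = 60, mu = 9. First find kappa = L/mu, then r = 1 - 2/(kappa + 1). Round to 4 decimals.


Step 1: Compute the condition number.
kappa = L/mu = 60/9 = 6.6667
Step 2: Compute the convergence rate.
r = 1 - 2/(kappa + 1) = 1 - 2*mu/(L + mu) = (L - mu)/(L + mu) = 51/69 = 0.7391


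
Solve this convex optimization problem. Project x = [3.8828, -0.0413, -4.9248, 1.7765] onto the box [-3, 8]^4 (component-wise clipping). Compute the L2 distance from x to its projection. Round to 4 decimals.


Project each component onto [-3, 8].
clip(3.8828) = 3.8828, clip(-0.0413) = -0.0413, clip(-4.9248) = -3.0, clip(1.7765) = 1.7765
Projection = [3.8828, -0.0413, -3.0, 1.7765]
Squared diffs: [0.0, 0.0, 3.7049, 0.0]
Distance = sqrt(3.7049) = 1.9248


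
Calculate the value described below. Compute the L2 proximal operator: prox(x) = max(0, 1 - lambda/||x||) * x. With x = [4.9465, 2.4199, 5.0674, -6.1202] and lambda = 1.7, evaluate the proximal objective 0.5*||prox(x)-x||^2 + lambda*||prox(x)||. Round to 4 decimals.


Step 1: Compute ||x||.
||x|| = 9.6674
Step 2: Compute scaling factor.
scale = max(0, 1 - 1.7/9.6674) = 0.8242
Step 3: prox(x) = [4.0767, 1.9944, 4.1763, -5.044]
||prox(x)|| = 7.9674
Step 4: Proximal objective.
0.5*||prox-x||^2 = 1.445
lambda*||prox|| = 13.5446
Total = 14.9896


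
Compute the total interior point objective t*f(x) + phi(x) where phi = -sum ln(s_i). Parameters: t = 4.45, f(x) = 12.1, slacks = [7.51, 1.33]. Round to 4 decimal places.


Step 1: Compute log-barrier.
ln values: [2.0162, 0.2852]
phi = -(2.0162 + 0.2852) = -2.3014
Step 2: Compute augmented objective.
t*f(x) = 4.45*12.1 = 53.845
Total = 53.845 - 2.3014 = 51.5436


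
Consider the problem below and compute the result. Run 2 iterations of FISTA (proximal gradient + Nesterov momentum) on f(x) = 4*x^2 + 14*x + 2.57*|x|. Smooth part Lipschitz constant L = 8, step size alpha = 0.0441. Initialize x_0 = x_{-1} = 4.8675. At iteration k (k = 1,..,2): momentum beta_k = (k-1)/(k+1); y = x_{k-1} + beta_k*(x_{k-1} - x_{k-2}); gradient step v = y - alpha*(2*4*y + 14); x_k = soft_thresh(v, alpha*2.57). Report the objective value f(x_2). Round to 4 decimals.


FISTA on f(x) = 4*x^2 + 14*x + 2.57*|x|
L = 8, alpha = 0.0441
Iteration 1: beta = 0.0, y = 4.8675 + 0.0*(4.8675 - 4.8675) = 4.8675
  grad(y) = 52.94, v = y - alpha*grad = 2.5328
  prox(v) = soft_thresh(2.5328, 0.1133) = 2.4195
Iteration 2: beta = 0.3333, y = 2.4195 + 0.3333*(2.4195 - 4.8675) = 1.6035
  grad(y) = 26.8281, v = y - alpha*grad = 0.4204
  prox(v) = soft_thresh(0.4204, 0.1133) = 0.3071
f(x_2) = 4*0.3071^2 + 14*0.3071 + 2.57*|0.3071| = 5.4651


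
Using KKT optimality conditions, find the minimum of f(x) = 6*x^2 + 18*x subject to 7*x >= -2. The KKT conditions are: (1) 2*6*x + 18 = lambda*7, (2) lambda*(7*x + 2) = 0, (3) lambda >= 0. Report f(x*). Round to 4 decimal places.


Step 1: Try lambda = 0 (constraint inactive).
x_unc = -18/(2*6) = -1.5
Check: 7*-1.5 = -10.5 < -2 -- violated!
Step 2: Constraint must be active: 7*x = -2
x* = -2/7 = -0.2857 (rounded; the exact value -2/7 is used below)
lambda = (2*6*(-2/7) + 18)/7 = 2.0816
Step 3: Compute optimal value.
f(x*) = 6*(-2/7)^2 + 18*(-2/7) = -4.6531


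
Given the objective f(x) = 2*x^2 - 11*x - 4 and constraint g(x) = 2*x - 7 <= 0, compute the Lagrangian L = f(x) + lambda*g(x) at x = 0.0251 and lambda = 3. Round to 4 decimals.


Step 1: Evaluate f(x).
f(0.0251) = 2*0.0251^2 - 11*0.0251 - 4 = -4.2748
Step 2: Evaluate g(x).
g(0.0251) = 2*0.0251 - 7 = -6.9498
Step 3: Compute Lagrangian.
L = -4.2748 + 3*-6.9498 = -25.1242


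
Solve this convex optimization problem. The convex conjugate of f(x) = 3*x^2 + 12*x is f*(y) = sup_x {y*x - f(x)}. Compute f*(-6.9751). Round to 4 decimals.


f*(y) = sup_x {y*x - a*x^2 - b*x} = sup_x {(y-b)*x - a*x^2}
FOC: (y - b) - 2a*x = 0 => x* = (y - b)/(2a)
x* = (-6.9751 - 12)/(2*3) = -3.1625
f*(-6.9751) = (y-b)^2/(4a) = (-6.9751 - 12)^2/(4*3)
= 360.0544/12 = 30.0045


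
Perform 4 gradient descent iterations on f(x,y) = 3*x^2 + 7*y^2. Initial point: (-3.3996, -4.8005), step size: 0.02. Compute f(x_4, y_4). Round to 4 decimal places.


Gradient descent on f(x,y) = 3*x^2 + 7*y^2.
Starting point: (-3.3996, -4.8005), alpha = 0.02
Step 1: grad_x = 2*3*-3.3996 = -20.3976, grad_y = 2*7*-4.8005 = -67.207
  x_1 = -3.3996 - 0.02*-20.3976 = -2.9916
  y_1 = -4.8005 - 0.02*-67.207 = -3.4564
Step 2: grad_x = 2*3*-2.9916 = -17.9499, grad_y = 2*7*-3.4564 = -48.389
  x_2 = -2.9916 - 0.02*-17.9499 = -2.6327
  y_2 = -3.4564 - 0.02*-48.389 = -2.4886
Step 3: grad_x = 2*3*-2.6327 = -15.7959, grad_y = 2*7*-2.4886 = -34.8401
  x_3 = -2.6327 - 0.02*-15.7959 = -2.3167
  y_3 = -2.4886 - 0.02*-34.8401 = -1.7918
Step 4: grad_x = 2*3*-2.3167 = -13.9004, grad_y = 2*7*-1.7918 = -25.0849
  x_4 = -2.3167 - 0.02*-13.9004 = -2.0387
  y_4 = -1.7918 - 0.02*-25.0849 = -1.2901
f(-2.0387, -1.2901) = 3*(-2.0387)^2 + 7*(-1.2901)^2 = 24.1193


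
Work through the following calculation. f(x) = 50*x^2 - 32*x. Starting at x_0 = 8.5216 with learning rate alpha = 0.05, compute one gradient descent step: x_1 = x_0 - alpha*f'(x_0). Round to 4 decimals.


We compute the gradient at x_0 and apply the update.
f'(x) = 100*x - 32
f'(8.5216) = 100*8.5216 - 32 = 820.16
x_1 = 8.5216 - 0.05*820.16 = -32.4864


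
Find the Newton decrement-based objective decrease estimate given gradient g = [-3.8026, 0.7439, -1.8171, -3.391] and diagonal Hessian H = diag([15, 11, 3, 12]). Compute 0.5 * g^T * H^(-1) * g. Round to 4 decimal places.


Step 1: H is diagonal, so H^(-1) * g = [-0.2535, 0.0676, -0.6057, -0.2826].
Step 2: g^T H^(-1) g = sum_i g_i^2 / H_ii
  = (-3.8026)^2/15 + (0.7439)^2/11 + (-1.8171)^2/3 + (-3.391)^2/12
  = 0.964 + 0.0503 + 1.1006 + 0.9582 = 3.0731
Step 3: Objective decrease = 0.5 * g^T H^(-1) g = 1.5366


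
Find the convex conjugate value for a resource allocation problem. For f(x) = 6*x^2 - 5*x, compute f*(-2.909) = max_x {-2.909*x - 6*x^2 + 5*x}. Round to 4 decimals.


f*(y) = sup_x {y*x - a*x^2 - b*x} = sup_x {(y-b)*x - a*x^2}
FOC: (y - b) - 2a*x = 0 => x* = (y - b)/(2a)
x* = (-2.909 + 5)/(2*6) = 0.1743
f*(-2.909) = (y-b)^2/(4a) = (-2.909 + 5)^2/(4*6)
= 4.3723/24 = 0.1822


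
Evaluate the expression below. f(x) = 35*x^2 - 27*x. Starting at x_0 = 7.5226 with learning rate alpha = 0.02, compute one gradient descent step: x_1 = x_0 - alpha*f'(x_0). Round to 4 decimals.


We compute the gradient at x_0 and apply the update.
f'(x) = 70*x - 27
f'(7.5226) = 70*7.5226 - 27 = 499.582
x_1 = 7.5226 - 0.02*499.582 = -2.469


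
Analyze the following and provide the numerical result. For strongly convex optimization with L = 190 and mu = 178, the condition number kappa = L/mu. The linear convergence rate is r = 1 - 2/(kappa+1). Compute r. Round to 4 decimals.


Step 1: Compute the condition number.
kappa = L/mu = 190/178 = 1.0674
Step 2: Compute the convergence rate.
r = 1 - 2/(kappa + 1) = 1 - 2*mu/(L + mu) = (L - mu)/(L + mu) = 12/368 = 0.0326


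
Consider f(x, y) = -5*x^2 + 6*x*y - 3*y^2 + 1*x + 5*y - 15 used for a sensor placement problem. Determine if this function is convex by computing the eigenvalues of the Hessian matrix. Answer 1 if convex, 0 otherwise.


The Hessian of f(x,y) = -5*x^2 + 6*x*y - 3*y^2 + 1*x + 5*y - 15 is:
H = [[-10, 6], [6, -6]]
Trace = -10 - 6 = -16
Determinant = -10*-6 - (6)^2 = 24
Discriminant = (-16)^2 - 4*24 = 160.0
Eigenvalues: lambda_1 = -14.3246, lambda_2 = -1.6754
The function is not convex.

0


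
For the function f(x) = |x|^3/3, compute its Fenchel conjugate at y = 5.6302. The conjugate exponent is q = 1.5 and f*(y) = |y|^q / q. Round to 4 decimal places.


The conjugate exponent q satisfies 1/p + 1/q = 1.
p = 3, so q = 3/(3 - 1) = 1.5
|y|^q = 5.6302^1.5 = 13.3594
f*(5.6302) = 13.3594 / 1.5 = 8.9062


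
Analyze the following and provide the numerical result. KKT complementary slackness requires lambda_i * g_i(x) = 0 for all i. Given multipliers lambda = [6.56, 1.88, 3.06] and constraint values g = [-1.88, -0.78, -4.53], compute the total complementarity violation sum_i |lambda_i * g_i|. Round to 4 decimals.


KKT complementary slackness check:
lambda_1 * g_1 = 6.56 * -1.88 = -12.3328
lambda_2 * g_2 = 1.88 * -0.78 = -1.4664
lambda_3 * g_3 = 3.06 * -4.53 = -13.8618
Total violation = 12.3328 + 1.4664 + 13.8618 = 27.661


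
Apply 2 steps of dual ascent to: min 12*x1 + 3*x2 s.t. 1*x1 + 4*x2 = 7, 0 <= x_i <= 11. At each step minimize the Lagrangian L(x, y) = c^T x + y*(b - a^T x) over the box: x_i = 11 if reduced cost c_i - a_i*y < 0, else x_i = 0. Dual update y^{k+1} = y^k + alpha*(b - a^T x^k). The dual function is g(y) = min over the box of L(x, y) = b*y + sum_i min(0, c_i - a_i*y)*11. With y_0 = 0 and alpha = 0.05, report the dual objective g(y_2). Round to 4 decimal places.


Dual ascent for LP: min 12*x1 + 3*x2, 1*x1 + 4*x2 = 7, 0 <= x_i <= 11
Step 1: y^k = 0.0, reduced costs: (12.0, 3.0)
  x^k = (0.0, 0.0), subgradient = b - a^T x = 7.0
  y^{k+1} = 0.0 + 0.05*7.0 = 0.35
Step 2: y^k = 0.35, reduced costs: (11.65, 1.6)
  x^k = (0.0, 0.0), subgradient = b - a^T x = 7.0
  y^{k+1} = 0.35 + 0.05*7.0 = 0.7
Dual objective at y_2 = 0.7: reduced costs (11.3, 0.2), box minimizer x = (0.0, 0.0)
g(y_2) = b*y + (c1 - a1*y)*x1 + (c2 - a2*y)*x2 = 7*0.7 + 11.3*0.0 + 0.2*0.0 = 4.9 + 0.0 + 0.0 = 4.9


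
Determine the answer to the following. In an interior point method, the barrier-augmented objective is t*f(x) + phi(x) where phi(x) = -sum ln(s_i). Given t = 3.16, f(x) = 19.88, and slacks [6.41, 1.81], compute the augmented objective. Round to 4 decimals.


Step 1: Compute log-barrier.
ln values: [1.8579, 0.5933]
phi = -(1.8579 + 0.5933) = -2.4512
Step 2: Compute augmented objective.
t*f(x) = 3.16*19.88 = 62.8208
Total = 62.8208 - 2.4512 = 60.3696


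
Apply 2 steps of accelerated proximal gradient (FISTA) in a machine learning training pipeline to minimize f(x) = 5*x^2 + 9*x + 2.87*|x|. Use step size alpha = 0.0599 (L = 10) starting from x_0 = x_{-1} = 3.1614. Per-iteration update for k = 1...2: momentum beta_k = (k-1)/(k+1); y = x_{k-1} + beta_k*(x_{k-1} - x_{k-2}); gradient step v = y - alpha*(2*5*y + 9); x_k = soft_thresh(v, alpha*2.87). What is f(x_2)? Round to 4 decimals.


FISTA on f(x) = 5*x^2 + 9*x + 2.87*|x|
L = 10, alpha = 0.0599
Iteration 1: beta = 0.0, y = 3.1614 + 0.0*(3.1614 - 3.1614) = 3.1614
  grad(y) = 40.614, v = y - alpha*grad = 0.7286
  prox(v) = soft_thresh(0.7286, 0.1719) = 0.5567
Iteration 2: beta = 0.3333, y = 0.5567 + 0.3333*(0.5567 - 3.1614) = -0.3115
  grad(y) = 5.8848, v = y - alpha*grad = -0.664
  prox(v) = soft_thresh(-0.664, 0.1719) = -0.4921
f(x_2) = 5*(-0.4921)^2 + 9*(-0.4921) + 2.87*|-0.4921| = -1.8058


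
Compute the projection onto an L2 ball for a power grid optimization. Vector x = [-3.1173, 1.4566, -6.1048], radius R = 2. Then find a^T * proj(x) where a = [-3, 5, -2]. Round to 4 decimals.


Step 1: Compute ||x|| (intermediates to 6 decimals).
||x|| = sqrt((-3.1173)^2 + 1.4566^2 + (-6.1048)^2) = 7.007698
Step 2: Project.
Since ||x|| > R, scale = R/||x|| = 2/7.007698 = 0.2854, proj(x) = scale * x
proj(x) = [-0.889677, 0.415714, -1.74231]
Step 3: Dot product.
a^T * proj(x) = -3*(-0.889677) + 5*0.415714 - 2*(-1.74231) = 8.2322


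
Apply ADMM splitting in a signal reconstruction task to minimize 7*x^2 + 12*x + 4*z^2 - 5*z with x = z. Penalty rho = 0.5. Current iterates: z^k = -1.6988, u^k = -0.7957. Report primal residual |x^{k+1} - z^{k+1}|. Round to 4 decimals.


ADMM iteration with rho = 0.5, z^k = -1.6988, u^k = -0.7957
Step 1: x-update.
Minimize 7*x^2 + 12*x + (0.5/2)*(x + 1.6988 - 0.7957)^2
FOC: (2*7 + 0.5)*x = -12 + 0.5*(-1.6988 + 0.7957)
x^{k+1} = -0.8587
Step 2: z-update.
Minimize 4*z^2 - 5*z + (0.5/2)*(-0.8587 - z - 0.7957)^2
FOC: (2*4 + 0.5)*z = 5 + 0.5*(-0.8587 - 0.7957)
z^{k+1} = 0.4909
Step 3: u-update.
u^{k+1} = -0.7957 - 0.8587 - 0.4909 = -2.1453
Step 4: Primal residual = |-0.8587 - 0.4909| = 1.3496


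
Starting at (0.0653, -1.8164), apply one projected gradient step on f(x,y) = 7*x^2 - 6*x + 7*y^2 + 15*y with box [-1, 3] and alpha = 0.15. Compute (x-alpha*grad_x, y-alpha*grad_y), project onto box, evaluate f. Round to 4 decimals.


Step 1: Compute gradient at (0.0653, -1.8164).
grad_x = 2*7*0.0653 - 6 = -5.0858
grad_y = 2*7*-1.8164 + 15 = -10.4296
Step 2: Gradient step.
x_raw = 0.0653 - 0.15*-5.0858 = 0.8282
y_raw = -1.8164 - 0.15*-10.4296 = -0.252
Step 3: Project onto [-1, 3].
x_proj = clip(0.8282) = 0.8282
y_proj = clip(-0.252) = -0.252
Step 4: Evaluate f.
f(0.8282, -0.252) = -3.503


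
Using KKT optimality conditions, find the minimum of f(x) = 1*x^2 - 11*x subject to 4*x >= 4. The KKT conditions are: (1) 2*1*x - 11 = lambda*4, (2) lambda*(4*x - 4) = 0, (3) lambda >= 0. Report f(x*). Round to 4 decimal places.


Step 1: Try lambda = 0 (constraint inactive).
Stationarity: 2*1*x - 11 = 0
x* = 11/(2*1) = 5.5
Check constraint: 4*5.5 = 22.0 >= 4 -- satisfied.
Step 2: Compute optimal value.
f(x*) = 1*5.5^2 - 11*5.5 = -30.25
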